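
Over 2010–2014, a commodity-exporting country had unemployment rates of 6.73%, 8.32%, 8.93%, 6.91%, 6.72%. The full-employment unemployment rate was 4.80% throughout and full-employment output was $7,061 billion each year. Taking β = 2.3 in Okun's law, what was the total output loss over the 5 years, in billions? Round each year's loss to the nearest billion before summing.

Year 2010: gap = -2.3 × (6.73 - 4.8) = -4.439%, loss ≈ 7061 × 4.439/100 ≈ 313.
Year 2011: gap = -2.3 × (8.32 - 4.8) = -8.096%, loss ≈ 7061 × 8.096/100 ≈ 572.
Year 2012: gap = -2.3 × (8.93 - 4.8) = -9.499%, loss ≈ 7061 × 9.499/100 ≈ 671.
Year 2013: gap = -2.3 × (6.91 - 4.8) = -4.853%, loss ≈ 7061 × 4.853/100 ≈ 343.
Year 2014: gap = -2.3 × (6.72 - 4.8) = -4.416%, loss ≈ 7061 × 4.416/100 ≈ 312.
Total lost output = 313 + 572 + 671 + 343 + 312 = 2211 billion.

$2,211 billion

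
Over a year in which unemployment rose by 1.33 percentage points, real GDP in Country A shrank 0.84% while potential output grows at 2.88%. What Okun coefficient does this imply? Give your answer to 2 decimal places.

β ≈ 2.80

Growth form: g_Y = g_Y* - β × Δu, so β = (g_Y* - g_Y)/Δu.
β = (2.88 + 0.84)/1.33 = 3.72/1.33 = 2.80.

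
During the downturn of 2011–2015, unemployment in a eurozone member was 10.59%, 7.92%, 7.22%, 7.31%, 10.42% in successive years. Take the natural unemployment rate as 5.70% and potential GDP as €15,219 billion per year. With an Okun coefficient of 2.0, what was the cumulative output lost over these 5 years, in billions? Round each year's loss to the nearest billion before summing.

Year 2011: gap = -2.0 × (10.59 - 5.7) = -9.78%, loss ≈ 15219 × 9.78/100 ≈ 1488.
Year 2012: gap = -2.0 × (7.92 - 5.7) = -4.44%, loss ≈ 15219 × 4.44/100 ≈ 676.
Year 2013: gap = -2.0 × (7.22 - 5.7) = -3.04%, loss ≈ 15219 × 3.04/100 ≈ 463.
Year 2014: gap = -2.0 × (7.31 - 5.7) = -3.22%, loss ≈ 15219 × 3.22/100 ≈ 490.
Year 2015: gap = -2.0 × (10.42 - 5.7) = -9.44%, loss ≈ 15219 × 9.44/100 ≈ 1437.
Total lost output = 1488 + 676 + 463 + 490 + 1437 = 4554 billion.

€4,554 billion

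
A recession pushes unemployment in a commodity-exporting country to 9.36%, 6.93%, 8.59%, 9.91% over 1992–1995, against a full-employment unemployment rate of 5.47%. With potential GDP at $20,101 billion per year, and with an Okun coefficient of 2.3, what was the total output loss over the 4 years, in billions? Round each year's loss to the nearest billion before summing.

Year 1992: gap = -2.3 × (9.36 - 5.47) = -8.947%, loss ≈ 20101 × 8.947/100 ≈ 1798.
Year 1993: gap = -2.3 × (6.93 - 5.47) = -3.358%, loss ≈ 20101 × 3.358/100 ≈ 675.
Year 1994: gap = -2.3 × (8.59 - 5.47) = -7.176%, loss ≈ 20101 × 7.176/100 ≈ 1442.
Year 1995: gap = -2.3 × (9.91 - 5.47) = -10.212%, loss ≈ 20101 × 10.212/100 ≈ 2053.
Total lost output = 1798 + 675 + 1442 + 2053 = 5968 billion.

$5,968 billion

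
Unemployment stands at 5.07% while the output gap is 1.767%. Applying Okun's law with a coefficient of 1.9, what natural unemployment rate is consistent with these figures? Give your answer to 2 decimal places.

From Okun's law, u - u* = -(output gap)/β = -(1.767)/1.9 = -0.93 points.
So u* = 5.07 + 0.93 = 6.00%.

6.00%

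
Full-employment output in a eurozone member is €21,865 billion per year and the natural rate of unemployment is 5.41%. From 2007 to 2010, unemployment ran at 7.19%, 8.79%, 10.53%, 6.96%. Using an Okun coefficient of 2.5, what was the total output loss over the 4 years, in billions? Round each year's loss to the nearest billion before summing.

€6,467 billion

Year 2007: gap = -2.5 × (7.19 - 5.41) = -4.45%, loss ≈ 21865 × 4.45/100 ≈ 973.
Year 2008: gap = -2.5 × (8.79 - 5.41) = -8.45%, loss ≈ 21865 × 8.45/100 ≈ 1848.
Year 2009: gap = -2.5 × (10.53 - 5.41) = -12.8%, loss ≈ 21865 × 12.8/100 ≈ 2799.
Year 2010: gap = -2.5 × (6.96 - 5.41) = -3.875%, loss ≈ 21865 × 3.875/100 ≈ 847.
Total lost output = 973 + 1848 + 2799 + 847 = 6467 billion.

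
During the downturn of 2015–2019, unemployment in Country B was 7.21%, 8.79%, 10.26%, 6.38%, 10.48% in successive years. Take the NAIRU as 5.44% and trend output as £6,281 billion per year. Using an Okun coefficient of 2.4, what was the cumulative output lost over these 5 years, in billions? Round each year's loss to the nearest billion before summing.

Year 2015: gap = -2.4 × (7.21 - 5.44) = -4.248%, loss ≈ 6281 × 4.248/100 ≈ 267.
Year 2016: gap = -2.4 × (8.79 - 5.44) = -8.04%, loss ≈ 6281 × 8.04/100 ≈ 505.
Year 2017: gap = -2.4 × (10.26 - 5.44) = -11.568%, loss ≈ 6281 × 11.568/100 ≈ 727.
Year 2018: gap = -2.4 × (6.38 - 5.44) = -2.256%, loss ≈ 6281 × 2.256/100 ≈ 142.
Year 2019: gap = -2.4 × (10.48 - 5.44) = -12.096%, loss ≈ 6281 × 12.096/100 ≈ 760.
Total lost output = 267 + 505 + 727 + 142 + 760 = 2401 billion.

£2,401 billion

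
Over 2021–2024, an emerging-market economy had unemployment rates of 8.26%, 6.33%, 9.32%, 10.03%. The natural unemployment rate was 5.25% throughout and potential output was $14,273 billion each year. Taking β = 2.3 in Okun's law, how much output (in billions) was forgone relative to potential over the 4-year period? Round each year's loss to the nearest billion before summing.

$4,248 billion

Year 2021: gap = -2.3 × (8.26 - 5.25) = -6.923%, loss ≈ 14273 × 6.923/100 ≈ 988.
Year 2022: gap = -2.3 × (6.33 - 5.25) = -2.484%, loss ≈ 14273 × 2.484/100 ≈ 355.
Year 2023: gap = -2.3 × (9.32 - 5.25) = -9.361%, loss ≈ 14273 × 9.361/100 ≈ 1336.
Year 2024: gap = -2.3 × (10.03 - 5.25) = -10.994%, loss ≈ 14273 × 10.994/100 ≈ 1569.
Total lost output = 988 + 355 + 1336 + 1569 = 4248 billion.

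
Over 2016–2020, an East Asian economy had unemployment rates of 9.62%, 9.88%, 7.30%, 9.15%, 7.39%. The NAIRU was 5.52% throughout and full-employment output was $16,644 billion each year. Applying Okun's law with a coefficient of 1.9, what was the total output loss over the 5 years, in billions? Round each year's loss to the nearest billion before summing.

$4,978 billion

Year 2016: gap = -1.9 × (9.62 - 5.52) = -7.79%, loss ≈ 16644 × 7.79/100 ≈ 1297.
Year 2017: gap = -1.9 × (9.88 - 5.52) = -8.284%, loss ≈ 16644 × 8.284/100 ≈ 1379.
Year 2018: gap = -1.9 × (7.3 - 5.52) = -3.382%, loss ≈ 16644 × 3.382/100 ≈ 563.
Year 2019: gap = -1.9 × (9.15 - 5.52) = -6.897%, loss ≈ 16644 × 6.897/100 ≈ 1148.
Year 2020: gap = -1.9 × (7.39 - 5.52) = -3.553%, loss ≈ 16644 × 3.553/100 ≈ 591.
Total lost output = 1297 + 1379 + 563 + 1148 + 591 = 4978 billion.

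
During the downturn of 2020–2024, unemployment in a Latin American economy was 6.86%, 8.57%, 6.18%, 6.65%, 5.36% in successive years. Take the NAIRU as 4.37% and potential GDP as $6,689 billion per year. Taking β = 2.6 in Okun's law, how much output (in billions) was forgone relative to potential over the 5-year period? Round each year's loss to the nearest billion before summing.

$2,047 billion

Year 2020: gap = -2.6 × (6.86 - 4.37) = -6.474%, loss ≈ 6689 × 6.474/100 ≈ 433.
Year 2021: gap = -2.6 × (8.57 - 4.37) = -10.92%, loss ≈ 6689 × 10.92/100 ≈ 730.
Year 2022: gap = -2.6 × (6.18 - 4.37) = -4.706%, loss ≈ 6689 × 4.706/100 ≈ 315.
Year 2023: gap = -2.6 × (6.65 - 4.37) = -5.928%, loss ≈ 6689 × 5.928/100 ≈ 397.
Year 2024: gap = -2.6 × (5.36 - 4.37) = -2.574%, loss ≈ 6689 × 2.574/100 ≈ 172.
Total lost output = 433 + 730 + 315 + 397 + 172 = 2047 billion.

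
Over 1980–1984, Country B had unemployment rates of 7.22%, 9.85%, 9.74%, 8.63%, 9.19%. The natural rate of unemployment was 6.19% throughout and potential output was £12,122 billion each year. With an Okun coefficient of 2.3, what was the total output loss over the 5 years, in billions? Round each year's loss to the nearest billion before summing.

£3,813 billion

Year 1980: gap = -2.3 × (7.22 - 6.19) = -2.369%, loss ≈ 12122 × 2.369/100 ≈ 287.
Year 1981: gap = -2.3 × (9.85 - 6.19) = -8.418%, loss ≈ 12122 × 8.418/100 ≈ 1020.
Year 1982: gap = -2.3 × (9.74 - 6.19) = -8.165%, loss ≈ 12122 × 8.165/100 ≈ 990.
Year 1983: gap = -2.3 × (8.63 - 6.19) = -5.612%, loss ≈ 12122 × 5.612/100 ≈ 680.
Year 1984: gap = -2.3 × (9.19 - 6.19) = -6.9%, loss ≈ 12122 × 6.9/100 ≈ 836.
Total lost output = 287 + 1020 + 990 + 680 + 836 = 3813 billion.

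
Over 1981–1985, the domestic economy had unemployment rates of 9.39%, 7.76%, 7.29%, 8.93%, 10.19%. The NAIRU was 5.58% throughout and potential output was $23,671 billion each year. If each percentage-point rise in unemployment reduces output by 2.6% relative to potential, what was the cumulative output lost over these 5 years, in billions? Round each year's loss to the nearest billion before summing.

Year 1981: gap = -2.6 × (9.39 - 5.58) = -9.906%, loss ≈ 23671 × 9.906/100 ≈ 2345.
Year 1982: gap = -2.6 × (7.76 - 5.58) = -5.668%, loss ≈ 23671 × 5.668/100 ≈ 1342.
Year 1983: gap = -2.6 × (7.29 - 5.58) = -4.446%, loss ≈ 23671 × 4.446/100 ≈ 1052.
Year 1984: gap = -2.6 × (8.93 - 5.58) = -8.71%, loss ≈ 23671 × 8.71/100 ≈ 2062.
Year 1985: gap = -2.6 × (10.19 - 5.58) = -11.986%, loss ≈ 23671 × 11.986/100 ≈ 2837.
Total lost output = 2345 + 1342 + 1052 + 2062 + 2837 = 9638 billion.

$9,638 billion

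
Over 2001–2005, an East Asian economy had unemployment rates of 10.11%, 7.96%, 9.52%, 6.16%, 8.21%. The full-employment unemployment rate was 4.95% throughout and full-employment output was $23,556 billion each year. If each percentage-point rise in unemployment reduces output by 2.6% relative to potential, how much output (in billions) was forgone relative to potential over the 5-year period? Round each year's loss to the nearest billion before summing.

Year 2001: gap = -2.6 × (10.11 - 4.95) = -13.416%, loss ≈ 23556 × 13.416/100 ≈ 3160.
Year 2002: gap = -2.6 × (7.96 - 4.95) = -7.826%, loss ≈ 23556 × 7.826/100 ≈ 1843.
Year 2003: gap = -2.6 × (9.52 - 4.95) = -11.882%, loss ≈ 23556 × 11.882/100 ≈ 2799.
Year 2004: gap = -2.6 × (6.16 - 4.95) = -3.146%, loss ≈ 23556 × 3.146/100 ≈ 741.
Year 2005: gap = -2.6 × (8.21 - 4.95) = -8.476%, loss ≈ 23556 × 8.476/100 ≈ 1997.
Total lost output = 3160 + 1843 + 2799 + 741 + 1997 = 10540 billion.

$10,540 billion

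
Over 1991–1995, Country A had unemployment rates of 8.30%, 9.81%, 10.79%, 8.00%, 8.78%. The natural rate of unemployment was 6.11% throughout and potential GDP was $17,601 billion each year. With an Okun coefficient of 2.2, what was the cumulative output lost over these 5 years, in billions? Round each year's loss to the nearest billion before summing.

$5,859 billion

Year 1991: gap = -2.2 × (8.3 - 6.11) = -4.818%, loss ≈ 17601 × 4.818/100 ≈ 848.
Year 1992: gap = -2.2 × (9.81 - 6.11) = -8.14%, loss ≈ 17601 × 8.14/100 ≈ 1433.
Year 1993: gap = -2.2 × (10.79 - 6.11) = -10.296%, loss ≈ 17601 × 10.296/100 ≈ 1812.
Year 1994: gap = -2.2 × (8 - 6.11) = -4.158%, loss ≈ 17601 × 4.158/100 ≈ 732.
Year 1995: gap = -2.2 × (8.78 - 6.11) = -5.874%, loss ≈ 17601 × 5.874/100 ≈ 1034.
Total lost output = 848 + 1433 + 1812 + 732 + 1034 = 5859 billion.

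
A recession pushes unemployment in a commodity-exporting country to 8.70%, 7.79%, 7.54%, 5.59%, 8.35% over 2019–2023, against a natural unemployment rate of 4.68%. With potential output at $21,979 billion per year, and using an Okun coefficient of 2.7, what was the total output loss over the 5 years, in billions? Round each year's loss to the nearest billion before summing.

Year 2019: gap = -2.7 × (8.7 - 4.68) = -10.854%, loss ≈ 21979 × 10.854/100 ≈ 2386.
Year 2020: gap = -2.7 × (7.79 - 4.68) = -8.397%, loss ≈ 21979 × 8.397/100 ≈ 1846.
Year 2021: gap = -2.7 × (7.54 - 4.68) = -7.722%, loss ≈ 21979 × 7.722/100 ≈ 1697.
Year 2022: gap = -2.7 × (5.59 - 4.68) = -2.457%, loss ≈ 21979 × 2.457/100 ≈ 540.
Year 2023: gap = -2.7 × (8.35 - 4.68) = -9.909%, loss ≈ 21979 × 9.909/100 ≈ 2178.
Total lost output = 2386 + 1846 + 1697 + 540 + 2178 = 8647 billion.

$8,647 billion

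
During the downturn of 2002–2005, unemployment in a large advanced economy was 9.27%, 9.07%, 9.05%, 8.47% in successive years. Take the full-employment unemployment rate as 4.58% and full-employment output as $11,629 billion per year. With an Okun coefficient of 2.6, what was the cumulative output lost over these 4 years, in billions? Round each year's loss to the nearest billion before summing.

$5,304 billion

Year 2002: gap = -2.6 × (9.27 - 4.58) = -12.194%, loss ≈ 11629 × 12.194/100 ≈ 1418.
Year 2003: gap = -2.6 × (9.07 - 4.58) = -11.674%, loss ≈ 11629 × 11.674/100 ≈ 1358.
Year 2004: gap = -2.6 × (9.05 - 4.58) = -11.622%, loss ≈ 11629 × 11.622/100 ≈ 1352.
Year 2005: gap = -2.6 × (8.47 - 4.58) = -10.114%, loss ≈ 11629 × 10.114/100 ≈ 1176.
Total lost output = 1418 + 1358 + 1352 + 1176 = 5304 billion.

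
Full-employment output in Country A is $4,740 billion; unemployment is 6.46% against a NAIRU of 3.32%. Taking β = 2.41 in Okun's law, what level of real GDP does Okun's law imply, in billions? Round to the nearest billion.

Unemployment gap = 6.46 - 3.32 = 3.14 points, so the output gap is -2.41 × 3.14 = -7.5674%.
Actual GDP = 4740 × (1 - 7.5674/100) = 4740 × 0.924326 ≈ 4381 billion.

$4,381 billion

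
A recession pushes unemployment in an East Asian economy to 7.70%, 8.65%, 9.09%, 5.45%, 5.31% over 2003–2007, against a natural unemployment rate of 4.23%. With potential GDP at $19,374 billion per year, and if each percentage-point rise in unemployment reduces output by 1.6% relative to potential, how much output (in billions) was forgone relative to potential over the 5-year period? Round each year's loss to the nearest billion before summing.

Year 2003: gap = -1.6 × (7.7 - 4.23) = -5.552%, loss ≈ 19374 × 5.552/100 ≈ 1076.
Year 2004: gap = -1.6 × (8.65 - 4.23) = -7.072%, loss ≈ 19374 × 7.072/100 ≈ 1370.
Year 2005: gap = -1.6 × (9.09 - 4.23) = -7.776%, loss ≈ 19374 × 7.776/100 ≈ 1507.
Year 2006: gap = -1.6 × (5.45 - 4.23) = -1.952%, loss ≈ 19374 × 1.952/100 ≈ 378.
Year 2007: gap = -1.6 × (5.31 - 4.23) = -1.728%, loss ≈ 19374 × 1.728/100 ≈ 335.
Total lost output = 1076 + 1370 + 1507 + 378 + 335 = 4666 billion.

$4,666 billion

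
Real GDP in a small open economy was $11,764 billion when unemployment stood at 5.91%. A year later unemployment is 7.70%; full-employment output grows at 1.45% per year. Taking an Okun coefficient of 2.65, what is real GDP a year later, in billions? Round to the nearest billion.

Δu = 7.7 - 5.91 = 1.79 points.
Okun's law (growth form): g_Y = g_Y* - β × Δu = 1.45 - 2.65 × (1.79) = 1.45 - 4.7435 = -3.2935%.
Real GDP in the next year = 11764 × (1 - 3.2935/100) = 11764 × 0.967065 ≈ 11377 billion.

$11,377 billion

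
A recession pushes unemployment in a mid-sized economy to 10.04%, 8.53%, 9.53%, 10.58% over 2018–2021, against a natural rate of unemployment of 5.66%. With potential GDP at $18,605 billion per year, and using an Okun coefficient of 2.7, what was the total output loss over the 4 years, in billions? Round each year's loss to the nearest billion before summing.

Year 2018: gap = -2.7 × (10.04 - 5.66) = -11.826%, loss ≈ 18605 × 11.826/100 ≈ 2200.
Year 2019: gap = -2.7 × (8.53 - 5.66) = -7.749%, loss ≈ 18605 × 7.749/100 ≈ 1442.
Year 2020: gap = -2.7 × (9.53 - 5.66) = -10.449%, loss ≈ 18605 × 10.449/100 ≈ 1944.
Year 2021: gap = -2.7 × (10.58 - 5.66) = -13.284%, loss ≈ 18605 × 13.284/100 ≈ 2471.
Total lost output = 2200 + 1442 + 1944 + 2471 = 8057 billion.

$8,057 billion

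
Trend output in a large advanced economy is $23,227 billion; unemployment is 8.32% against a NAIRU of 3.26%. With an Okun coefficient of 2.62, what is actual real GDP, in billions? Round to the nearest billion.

Unemployment gap = 8.32 - 3.26 = 5.06 points, so the output gap is -2.62 × 5.06 = -13.2572%.
Actual GDP = 23227 × (1 - 13.2572/100) = 23227 × 0.867428 ≈ 20148 billion.

$20,148 billion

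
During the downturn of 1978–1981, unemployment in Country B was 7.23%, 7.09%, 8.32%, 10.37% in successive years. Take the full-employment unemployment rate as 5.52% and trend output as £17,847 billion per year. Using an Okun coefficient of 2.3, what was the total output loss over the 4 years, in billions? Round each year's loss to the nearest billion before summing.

Year 1978: gap = -2.3 × (7.23 - 5.52) = -3.933%, loss ≈ 17847 × 3.933/100 ≈ 702.
Year 1979: gap = -2.3 × (7.09 - 5.52) = -3.611%, loss ≈ 17847 × 3.611/100 ≈ 644.
Year 1980: gap = -2.3 × (8.32 - 5.52) = -6.44%, loss ≈ 17847 × 6.44/100 ≈ 1149.
Year 1981: gap = -2.3 × (10.37 - 5.52) = -11.155%, loss ≈ 17847 × 11.155/100 ≈ 1991.
Total lost output = 702 + 644 + 1149 + 1991 = 4486 billion.

£4,486 billion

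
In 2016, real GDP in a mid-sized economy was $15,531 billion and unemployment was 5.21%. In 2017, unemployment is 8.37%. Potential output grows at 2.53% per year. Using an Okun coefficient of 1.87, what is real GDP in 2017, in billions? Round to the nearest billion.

$15,006 billion

Δu = 8.37 - 5.21 = 3.16 points.
Okun's law (growth form): g_Y = g_Y* - β × Δu = 2.53 - 1.87 × (3.16) = 2.53 - 5.9092 = -3.3792%.
Real GDP in the next year = 15531 × (1 - 3.3792/100) = 15531 × 0.966208 ≈ 15006 billion.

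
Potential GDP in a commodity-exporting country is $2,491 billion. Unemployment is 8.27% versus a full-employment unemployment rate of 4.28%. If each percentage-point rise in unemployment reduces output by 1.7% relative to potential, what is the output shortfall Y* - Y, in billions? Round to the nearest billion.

$169 billion

Output gap = -1.7 × (8.27 - 4.28) = -1.7 × 3.99 = -6.783%.
Actual GDP ≈ 2491 × 0.93217 ≈ 2322 billion, so the shortfall is 2491 - 2322 = 169 billion.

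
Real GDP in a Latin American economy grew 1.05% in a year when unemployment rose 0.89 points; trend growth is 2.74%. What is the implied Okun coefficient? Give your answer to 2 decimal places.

Growth form: g_Y = g_Y* - β × Δu, so β = (g_Y* - g_Y)/Δu.
β = (2.74 - 1.05)/0.89 = 1.69/0.89 = 1.90.

β ≈ 1.90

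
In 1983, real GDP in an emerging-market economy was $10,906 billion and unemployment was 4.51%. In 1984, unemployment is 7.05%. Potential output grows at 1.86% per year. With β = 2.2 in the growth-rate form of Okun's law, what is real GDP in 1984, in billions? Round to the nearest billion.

$10,499 billion

Δu = 7.05 - 4.51 = 2.54 points.
Okun's law (growth form): g_Y = g_Y* - β × Δu = 1.86 - 2.2 × (2.54) = 1.86 - 5.588 = -3.728%.
Real GDP in the next year = 10906 × (1 - 3.728/100) = 10906 × 0.96272 ≈ 10499 billion.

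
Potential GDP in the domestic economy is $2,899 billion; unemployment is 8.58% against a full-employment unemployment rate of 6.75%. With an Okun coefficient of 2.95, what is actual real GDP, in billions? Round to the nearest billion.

Unemployment gap = 8.58 - 6.75 = 1.83 points, so the output gap is -2.95 × 1.83 = -5.3985%.
Actual GDP = 2899 × (1 - 5.3985/100) = 2899 × 0.946015 ≈ 2742 billion.

$2,742 billion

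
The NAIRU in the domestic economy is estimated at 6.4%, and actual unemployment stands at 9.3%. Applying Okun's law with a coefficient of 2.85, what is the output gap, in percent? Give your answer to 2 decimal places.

-8.27%

The unemployment gap is 9.3 - 6.4 = 2.9 percentage points.
Okun's law gives an output gap of -2.85 × 2.9 = -8.265%, i.e. 8.27% below potential.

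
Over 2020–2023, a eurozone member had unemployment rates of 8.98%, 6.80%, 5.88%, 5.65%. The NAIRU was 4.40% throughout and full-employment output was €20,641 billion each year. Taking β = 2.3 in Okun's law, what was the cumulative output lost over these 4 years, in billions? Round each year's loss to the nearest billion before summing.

€4,609 billion

Year 2020: gap = -2.3 × (8.98 - 4.4) = -10.534%, loss ≈ 20641 × 10.534/100 ≈ 2174.
Year 2021: gap = -2.3 × (6.8 - 4.4) = -5.52%, loss ≈ 20641 × 5.52/100 ≈ 1139.
Year 2022: gap = -2.3 × (5.88 - 4.4) = -3.404%, loss ≈ 20641 × 3.404/100 ≈ 703.
Year 2023: gap = -2.3 × (5.65 - 4.4) = -2.875%, loss ≈ 20641 × 2.875/100 ≈ 593.
Total lost output = 2174 + 1139 + 703 + 593 = 4609 billion.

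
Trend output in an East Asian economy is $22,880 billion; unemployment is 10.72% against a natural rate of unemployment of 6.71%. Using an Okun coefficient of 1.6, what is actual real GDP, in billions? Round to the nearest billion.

Unemployment gap = 10.72 - 6.71 = 4.01 points, so the output gap is -1.6 × 4.01 = -6.416%.
Actual GDP = 22880 × (1 - 6.416/100) = 22880 × 0.93584 ≈ 21412 billion.

$21,412 billion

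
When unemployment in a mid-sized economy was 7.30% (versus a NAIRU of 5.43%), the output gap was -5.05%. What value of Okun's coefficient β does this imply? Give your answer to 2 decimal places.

β ≈ 2.70

Okun's law: output gap = -β × (u - u*).
-5.05 = -β × (7.3 - 5.43) = -β × 1.87, so β = 5.05/1.87 = 2.70.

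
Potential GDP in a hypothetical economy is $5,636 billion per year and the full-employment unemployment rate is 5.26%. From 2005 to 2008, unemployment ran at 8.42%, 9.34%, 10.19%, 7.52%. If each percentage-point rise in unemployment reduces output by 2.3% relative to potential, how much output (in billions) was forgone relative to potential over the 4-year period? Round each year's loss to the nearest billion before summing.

$1,871 billion

Year 2005: gap = -2.3 × (8.42 - 5.26) = -7.268%, loss ≈ 5636 × 7.268/100 ≈ 410.
Year 2006: gap = -2.3 × (9.34 - 5.26) = -9.384%, loss ≈ 5636 × 9.384/100 ≈ 529.
Year 2007: gap = -2.3 × (10.19 - 5.26) = -11.339%, loss ≈ 5636 × 11.339/100 ≈ 639.
Year 2008: gap = -2.3 × (7.52 - 5.26) = -5.198%, loss ≈ 5636 × 5.198/100 ≈ 293.
Total lost output = 410 + 529 + 639 + 293 = 1871 billion.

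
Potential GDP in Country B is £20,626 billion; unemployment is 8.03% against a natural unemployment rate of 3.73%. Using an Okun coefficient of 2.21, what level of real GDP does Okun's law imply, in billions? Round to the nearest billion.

Unemployment gap = 8.03 - 3.73 = 4.3 points, so the output gap is -2.21 × 4.3 = -9.503%.
Actual GDP = 20626 × (1 - 9.503/100) = 20626 × 0.90497 ≈ 18666 billion.

£18,666 billion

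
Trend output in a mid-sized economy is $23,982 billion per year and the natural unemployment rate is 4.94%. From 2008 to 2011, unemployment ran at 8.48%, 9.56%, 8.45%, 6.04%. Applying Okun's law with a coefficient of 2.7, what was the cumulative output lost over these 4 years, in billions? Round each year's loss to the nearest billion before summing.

Year 2008: gap = -2.7 × (8.48 - 4.94) = -9.558%, loss ≈ 23982 × 9.558/100 ≈ 2292.
Year 2009: gap = -2.7 × (9.56 - 4.94) = -12.474%, loss ≈ 23982 × 12.474/100 ≈ 2992.
Year 2010: gap = -2.7 × (8.45 - 4.94) = -9.477%, loss ≈ 23982 × 9.477/100 ≈ 2273.
Year 2011: gap = -2.7 × (6.04 - 4.94) = -2.97%, loss ≈ 23982 × 2.97/100 ≈ 712.
Total lost output = 2292 + 2992 + 2273 + 712 = 8269 billion.

$8,269 billion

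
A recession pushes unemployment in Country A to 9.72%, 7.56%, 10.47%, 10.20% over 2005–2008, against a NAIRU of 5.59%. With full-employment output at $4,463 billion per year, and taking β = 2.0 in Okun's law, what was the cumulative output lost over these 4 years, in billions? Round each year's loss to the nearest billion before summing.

Year 2005: gap = -2.0 × (9.72 - 5.59) = -8.26%, loss ≈ 4463 × 8.26/100 ≈ 369.
Year 2006: gap = -2.0 × (7.56 - 5.59) = -3.94%, loss ≈ 4463 × 3.94/100 ≈ 176.
Year 2007: gap = -2.0 × (10.47 - 5.59) = -9.76%, loss ≈ 4463 × 9.76/100 ≈ 436.
Year 2008: gap = -2.0 × (10.2 - 5.59) = -9.22%, loss ≈ 4463 × 9.22/100 ≈ 411.
Total lost output = 369 + 176 + 436 + 411 = 1392 billion.

$1,392 billion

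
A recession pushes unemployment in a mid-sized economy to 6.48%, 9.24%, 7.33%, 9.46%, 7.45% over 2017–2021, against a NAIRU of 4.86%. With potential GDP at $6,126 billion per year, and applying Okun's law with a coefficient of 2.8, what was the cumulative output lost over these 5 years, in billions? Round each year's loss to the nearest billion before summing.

$2,686 billion

Year 2017: gap = -2.8 × (6.48 - 4.86) = -4.536%, loss ≈ 6126 × 4.536/100 ≈ 278.
Year 2018: gap = -2.8 × (9.24 - 4.86) = -12.264%, loss ≈ 6126 × 12.264/100 ≈ 751.
Year 2019: gap = -2.8 × (7.33 - 4.86) = -6.916%, loss ≈ 6126 × 6.916/100 ≈ 424.
Year 2020: gap = -2.8 × (9.46 - 4.86) = -12.88%, loss ≈ 6126 × 12.88/100 ≈ 789.
Year 2021: gap = -2.8 × (7.45 - 4.86) = -7.252%, loss ≈ 6126 × 7.252/100 ≈ 444.
Total lost output = 278 + 751 + 424 + 789 + 444 = 2686 billion.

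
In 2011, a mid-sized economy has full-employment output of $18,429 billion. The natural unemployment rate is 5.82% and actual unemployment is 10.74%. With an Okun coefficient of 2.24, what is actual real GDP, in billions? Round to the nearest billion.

Unemployment gap = 10.74 - 5.82 = 4.92 points, so the output gap is -2.24 × 4.92 = -11.0208%.
Actual GDP = 18429 × (1 - 11.0208/100) = 18429 × 0.889792 ≈ 16398 billion.

$16,398 billion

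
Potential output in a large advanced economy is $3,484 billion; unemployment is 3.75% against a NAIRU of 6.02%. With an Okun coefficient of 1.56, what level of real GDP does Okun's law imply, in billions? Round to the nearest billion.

Unemployment gap = 3.75 - 6.02 = -2.27 points, so the output gap is -1.56 × (-2.27) = 3.5412%.
Actual GDP = 3484 × (1 + 3.5412/100) = 3484 × 1.035412 ≈ 3607 billion.

$3,607 billion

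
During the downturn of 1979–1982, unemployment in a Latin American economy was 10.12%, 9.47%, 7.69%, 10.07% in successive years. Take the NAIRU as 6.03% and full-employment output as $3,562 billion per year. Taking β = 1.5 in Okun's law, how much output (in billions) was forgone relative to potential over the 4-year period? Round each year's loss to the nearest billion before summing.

$708 billion

Year 1979: gap = -1.5 × (10.12 - 6.03) = -6.135%, loss ≈ 3562 × 6.135/100 ≈ 219.
Year 1980: gap = -1.5 × (9.47 - 6.03) = -5.16%, loss ≈ 3562 × 5.16/100 ≈ 184.
Year 1981: gap = -1.5 × (7.69 - 6.03) = -2.49%, loss ≈ 3562 × 2.49/100 ≈ 89.
Year 1982: gap = -1.5 × (10.07 - 6.03) = -6.06%, loss ≈ 3562 × 6.06/100 ≈ 216.
Total lost output = 219 + 184 + 89 + 216 = 708 billion.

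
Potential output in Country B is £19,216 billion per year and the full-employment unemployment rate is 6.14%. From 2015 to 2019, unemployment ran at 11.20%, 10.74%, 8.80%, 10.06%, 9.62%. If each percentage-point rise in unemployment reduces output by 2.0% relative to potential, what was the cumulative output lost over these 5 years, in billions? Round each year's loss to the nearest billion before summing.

£7,579 billion

Year 2015: gap = -2.0 × (11.2 - 6.14) = -10.12%, loss ≈ 19216 × 10.12/100 ≈ 1945.
Year 2016: gap = -2.0 × (10.74 - 6.14) = -9.2%, loss ≈ 19216 × 9.2/100 ≈ 1768.
Year 2017: gap = -2.0 × (8.8 - 6.14) = -5.32%, loss ≈ 19216 × 5.32/100 ≈ 1022.
Year 2018: gap = -2.0 × (10.06 - 6.14) = -7.84%, loss ≈ 19216 × 7.84/100 ≈ 1507.
Year 2019: gap = -2.0 × (9.62 - 6.14) = -6.96%, loss ≈ 19216 × 6.96/100 ≈ 1337.
Total lost output = 1945 + 1768 + 1022 + 1507 + 1337 = 7579 billion.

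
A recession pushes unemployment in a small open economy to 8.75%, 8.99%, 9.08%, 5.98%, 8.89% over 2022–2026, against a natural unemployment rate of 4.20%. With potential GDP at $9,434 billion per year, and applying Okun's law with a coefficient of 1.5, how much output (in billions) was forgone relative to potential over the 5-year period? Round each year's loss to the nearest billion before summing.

$2,929 billion

Year 2022: gap = -1.5 × (8.75 - 4.2) = -6.825%, loss ≈ 9434 × 6.825/100 ≈ 644.
Year 2023: gap = -1.5 × (8.99 - 4.2) = -7.185%, loss ≈ 9434 × 7.185/100 ≈ 678.
Year 2024: gap = -1.5 × (9.08 - 4.2) = -7.32%, loss ≈ 9434 × 7.32/100 ≈ 691.
Year 2025: gap = -1.5 × (5.98 - 4.2) = -2.67%, loss ≈ 9434 × 2.67/100 ≈ 252.
Year 2026: gap = -1.5 × (8.89 - 4.2) = -7.035%, loss ≈ 9434 × 7.035/100 ≈ 664.
Total lost output = 644 + 678 + 691 + 252 + 664 = 2929 billion.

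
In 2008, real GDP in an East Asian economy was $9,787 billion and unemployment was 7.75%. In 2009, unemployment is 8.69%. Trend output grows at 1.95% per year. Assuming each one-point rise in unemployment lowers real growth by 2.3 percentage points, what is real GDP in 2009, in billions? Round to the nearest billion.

$9,766 billion

Δu = 8.69 - 7.75 = 0.94 points.
Okun's law (growth form): g_Y = g_Y* - β × Δu = 1.95 - 2.3 × (0.94) = 1.95 - 2.162 = -0.212%.
Real GDP in the next year = 9787 × (1 - 0.212/100) = 9787 × 0.99788 ≈ 9766 billion.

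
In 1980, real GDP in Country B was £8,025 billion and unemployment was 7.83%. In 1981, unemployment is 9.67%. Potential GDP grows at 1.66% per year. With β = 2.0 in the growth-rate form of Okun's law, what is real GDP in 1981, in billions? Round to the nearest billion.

Δu = 9.67 - 7.83 = 1.84 points.
Okun's law (growth form): g_Y = g_Y* - β × Δu = 1.66 - 2.0 × (1.84) = 1.66 - 3.68 = -2.02%.
Real GDP in the next year = 8025 × (1 - 2.02/100) = 8025 × 0.9798 ≈ 7863 billion.

£7,863 billion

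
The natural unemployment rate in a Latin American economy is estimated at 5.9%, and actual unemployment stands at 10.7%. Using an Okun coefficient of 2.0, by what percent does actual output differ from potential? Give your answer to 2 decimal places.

The unemployment gap is 10.7 - 5.9 = 4.8 percentage points.
Okun's law gives an output gap of -2 × 4.8 = -9.6%, i.e. 9.60% below potential.

-9.60%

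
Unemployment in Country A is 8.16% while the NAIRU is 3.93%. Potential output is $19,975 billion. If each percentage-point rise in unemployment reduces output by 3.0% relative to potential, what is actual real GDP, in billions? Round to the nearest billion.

$17,440 billion

Unemployment gap = 8.16 - 3.93 = 4.23 points, so the output gap is -3 × 4.23 = -12.69%.
Actual GDP = 19975 × (1 - 12.69/100) = 19975 × 0.8731 ≈ 17440 billion.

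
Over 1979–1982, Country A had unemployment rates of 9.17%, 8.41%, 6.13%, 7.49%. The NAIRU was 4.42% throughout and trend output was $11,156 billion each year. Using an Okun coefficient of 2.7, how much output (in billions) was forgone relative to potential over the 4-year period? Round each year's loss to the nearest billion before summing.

$4,073 billion

Year 1979: gap = -2.7 × (9.17 - 4.42) = -12.825%, loss ≈ 11156 × 12.825/100 ≈ 1431.
Year 1980: gap = -2.7 × (8.41 - 4.42) = -10.773%, loss ≈ 11156 × 10.773/100 ≈ 1202.
Year 1981: gap = -2.7 × (6.13 - 4.42) = -4.617%, loss ≈ 11156 × 4.617/100 ≈ 515.
Year 1982: gap = -2.7 × (7.49 - 4.42) = -8.289%, loss ≈ 11156 × 8.289/100 ≈ 925.
Total lost output = 1431 + 1202 + 515 + 925 = 4073 billion.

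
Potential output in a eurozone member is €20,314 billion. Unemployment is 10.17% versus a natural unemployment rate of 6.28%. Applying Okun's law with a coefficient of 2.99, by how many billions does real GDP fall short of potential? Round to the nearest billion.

Output gap = -2.99 × (10.17 - 6.28) = -2.99 × 3.89 = -11.6311%.
Actual GDP ≈ 20314 × 0.883689 ≈ 17951 billion, so the shortfall is 20314 - 17951 = 2363 billion.

€2,363 billion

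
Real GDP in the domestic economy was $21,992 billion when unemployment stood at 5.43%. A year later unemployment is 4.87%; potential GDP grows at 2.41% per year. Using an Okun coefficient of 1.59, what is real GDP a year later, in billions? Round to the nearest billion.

$22,718 billion

Δu = 4.87 - 5.43 = -0.56 points.
Okun's law (growth form): g_Y = g_Y* - β × Δu = 2.41 - 1.59 × (-0.56) = 2.41 + 0.8904 = 3.3004%.
Real GDP in the next year = 21992 × (1 + 3.3004/100) = 21992 × 1.033004 ≈ 22718 billion.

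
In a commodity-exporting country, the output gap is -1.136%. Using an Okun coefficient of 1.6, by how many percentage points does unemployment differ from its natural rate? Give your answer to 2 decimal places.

0.71 percentage points

Okun's law: output gap = -β × (u - u*), so u - u* = -(output gap)/β.
u - u* = -(-1.136)/1.6 = 0.71 percentage points.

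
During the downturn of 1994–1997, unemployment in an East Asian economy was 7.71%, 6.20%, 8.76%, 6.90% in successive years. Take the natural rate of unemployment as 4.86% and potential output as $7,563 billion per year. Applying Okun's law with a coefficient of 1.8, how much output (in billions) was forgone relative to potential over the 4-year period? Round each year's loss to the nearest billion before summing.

$1,379 billion

Year 1994: gap = -1.8 × (7.71 - 4.86) = -5.13%, loss ≈ 7563 × 5.13/100 ≈ 388.
Year 1995: gap = -1.8 × (6.2 - 4.86) = -2.412%, loss ≈ 7563 × 2.412/100 ≈ 182.
Year 1996: gap = -1.8 × (8.76 - 4.86) = -7.02%, loss ≈ 7563 × 7.02/100 ≈ 531.
Year 1997: gap = -1.8 × (6.9 - 4.86) = -3.672%, loss ≈ 7563 × 3.672/100 ≈ 278.
Total lost output = 388 + 182 + 531 + 278 = 1379 billion.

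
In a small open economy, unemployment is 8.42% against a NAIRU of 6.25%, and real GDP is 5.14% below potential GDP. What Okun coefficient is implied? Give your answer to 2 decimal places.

Okun's law: output gap = -β × (u - u*).
-5.14 = -β × (8.42 - 6.25) = -β × 2.17, so β = 5.14/2.17 = 2.37.

β ≈ 2.37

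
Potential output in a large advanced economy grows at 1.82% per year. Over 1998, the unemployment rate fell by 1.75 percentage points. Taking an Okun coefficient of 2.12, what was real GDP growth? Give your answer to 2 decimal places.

Growth-rate Okun's law: g_Y = g_Y* - β × Δu.
g_Y = 1.82 - 2.12 × (-1.75) = 1.82 + 3.71 = 5.53%, i.e. 5.53% to 2 d.p.

5.53%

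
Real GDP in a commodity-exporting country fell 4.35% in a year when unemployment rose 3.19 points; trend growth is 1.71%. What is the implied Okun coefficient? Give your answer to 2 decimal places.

Growth form: g_Y = g_Y* - β × Δu, so β = (g_Y* - g_Y)/Δu.
β = (1.71 + 4.35)/3.19 = 6.06/3.19 = 1.90.

β ≈ 1.90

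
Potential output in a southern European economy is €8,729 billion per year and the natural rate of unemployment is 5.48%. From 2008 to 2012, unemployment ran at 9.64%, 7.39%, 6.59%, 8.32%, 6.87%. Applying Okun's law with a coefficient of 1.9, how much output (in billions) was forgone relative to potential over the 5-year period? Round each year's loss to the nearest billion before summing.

€1,893 billion

Year 2008: gap = -1.9 × (9.64 - 5.48) = -7.904%, loss ≈ 8729 × 7.904/100 ≈ 690.
Year 2009: gap = -1.9 × (7.39 - 5.48) = -3.629%, loss ≈ 8729 × 3.629/100 ≈ 317.
Year 2010: gap = -1.9 × (6.59 - 5.48) = -2.109%, loss ≈ 8729 × 2.109/100 ≈ 184.
Year 2011: gap = -1.9 × (8.32 - 5.48) = -5.396%, loss ≈ 8729 × 5.396/100 ≈ 471.
Year 2012: gap = -1.9 × (6.87 - 5.48) = -2.641%, loss ≈ 8729 × 2.641/100 ≈ 231.
Total lost output = 690 + 317 + 184 + 471 + 231 = 1893 billion.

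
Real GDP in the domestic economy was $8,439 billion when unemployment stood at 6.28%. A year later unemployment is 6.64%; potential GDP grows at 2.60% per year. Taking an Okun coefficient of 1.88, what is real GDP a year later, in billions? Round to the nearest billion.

$8,601 billion

Δu = 6.64 - 6.28 = 0.36 points.
Okun's law (growth form): g_Y = g_Y* - β × Δu = 2.60 - 1.88 × (0.36) = 2.6 - 0.6768 = 1.9232%.
Real GDP in the next year = 8439 × (1 + 1.9232/100) = 8439 × 1.019232 ≈ 8601 billion.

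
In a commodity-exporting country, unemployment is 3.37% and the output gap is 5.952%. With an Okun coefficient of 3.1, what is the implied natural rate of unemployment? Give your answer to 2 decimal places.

5.29%

From Okun's law, u - u* = -(output gap)/β = -(5.952)/3.1 = -1.92 points.
So u* = 3.37 + 1.92 = 5.29%.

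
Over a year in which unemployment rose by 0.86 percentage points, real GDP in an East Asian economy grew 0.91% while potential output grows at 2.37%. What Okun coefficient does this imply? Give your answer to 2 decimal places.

Growth form: g_Y = g_Y* - β × Δu, so β = (g_Y* - g_Y)/Δu.
β = (2.37 - 0.91)/0.86 = 1.46/0.86 = 1.70.

β ≈ 1.70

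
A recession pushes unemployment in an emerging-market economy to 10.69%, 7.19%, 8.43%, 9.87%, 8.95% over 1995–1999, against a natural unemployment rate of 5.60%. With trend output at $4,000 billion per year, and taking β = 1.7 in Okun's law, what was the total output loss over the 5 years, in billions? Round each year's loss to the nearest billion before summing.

$1,164 billion

Year 1995: gap = -1.7 × (10.69 - 5.6) = -8.653%, loss ≈ 4000 × 8.653/100 ≈ 346.
Year 1996: gap = -1.7 × (7.19 - 5.6) = -2.703%, loss ≈ 4000 × 2.703/100 ≈ 108.
Year 1997: gap = -1.7 × (8.43 - 5.6) = -4.811%, loss ≈ 4000 × 4.811/100 ≈ 192.
Year 1998: gap = -1.7 × (9.87 - 5.6) = -7.259%, loss ≈ 4000 × 7.259/100 ≈ 290.
Year 1999: gap = -1.7 × (8.95 - 5.6) = -5.695%, loss ≈ 4000 × 5.695/100 ≈ 228.
Total lost output = 346 + 108 + 192 + 290 + 228 = 1164 billion.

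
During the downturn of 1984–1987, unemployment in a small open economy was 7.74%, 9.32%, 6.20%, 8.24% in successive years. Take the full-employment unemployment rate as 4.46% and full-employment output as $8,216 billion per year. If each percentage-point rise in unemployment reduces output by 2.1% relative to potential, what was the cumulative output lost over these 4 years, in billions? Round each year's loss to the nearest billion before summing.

Year 1984: gap = -2.1 × (7.74 - 4.46) = -6.888%, loss ≈ 8216 × 6.888/100 ≈ 566.
Year 1985: gap = -2.1 × (9.32 - 4.46) = -10.206%, loss ≈ 8216 × 10.206/100 ≈ 839.
Year 1986: gap = -2.1 × (6.2 - 4.46) = -3.654%, loss ≈ 8216 × 3.654/100 ≈ 300.
Year 1987: gap = -2.1 × (8.24 - 4.46) = -7.938%, loss ≈ 8216 × 7.938/100 ≈ 652.
Total lost output = 566 + 839 + 300 + 652 = 2357 billion.

$2,357 billion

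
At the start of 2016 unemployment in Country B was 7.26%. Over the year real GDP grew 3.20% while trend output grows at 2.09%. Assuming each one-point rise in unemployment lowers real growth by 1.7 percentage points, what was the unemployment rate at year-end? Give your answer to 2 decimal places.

Growth-rate Okun's law: g_Y = g_Y* - β × Δu, so Δu = (g_Y* - g_Y)/β.
Δu = (2.09 - 3.2)/1.7 = -1.11/1.7 = -0.65 percentage points.
Year-end unemployment = 7.26 - 0.65 = 6.61%.

6.61%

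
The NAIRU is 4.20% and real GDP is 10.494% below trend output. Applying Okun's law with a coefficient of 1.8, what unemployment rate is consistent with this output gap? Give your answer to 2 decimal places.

From Okun's law, u - u* = -(output gap)/β = -(-10.494)/1.8 = 5.83 points.
So u = 4.2 + 5.83 = 10.03%.

10.03%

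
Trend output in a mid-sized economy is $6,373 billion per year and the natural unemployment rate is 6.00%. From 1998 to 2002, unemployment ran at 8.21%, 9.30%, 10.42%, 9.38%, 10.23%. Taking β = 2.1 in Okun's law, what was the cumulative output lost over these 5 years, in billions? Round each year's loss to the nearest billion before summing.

Year 1998: gap = -2.1 × (8.21 - 6) = -4.641%, loss ≈ 6373 × 4.641/100 ≈ 296.
Year 1999: gap = -2.1 × (9.3 - 6) = -6.93%, loss ≈ 6373 × 6.93/100 ≈ 442.
Year 2000: gap = -2.1 × (10.42 - 6) = -9.282%, loss ≈ 6373 × 9.282/100 ≈ 592.
Year 2001: gap = -2.1 × (9.38 - 6) = -7.098%, loss ≈ 6373 × 7.098/100 ≈ 452.
Year 2002: gap = -2.1 × (10.23 - 6) = -8.883%, loss ≈ 6373 × 8.883/100 ≈ 566.
Total lost output = 296 + 442 + 592 + 452 + 566 = 2348 billion.

$2,348 billion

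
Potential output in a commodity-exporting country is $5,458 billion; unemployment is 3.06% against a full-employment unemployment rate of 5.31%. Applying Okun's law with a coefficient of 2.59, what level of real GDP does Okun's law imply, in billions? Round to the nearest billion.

$5,776 billion

Unemployment gap = 3.06 - 5.31 = -2.25 points, so the output gap is -2.59 × (-2.25) = 5.8275%.
Actual GDP = 5458 × (1 + 5.8275/100) = 5458 × 1.058275 ≈ 5776 billion.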